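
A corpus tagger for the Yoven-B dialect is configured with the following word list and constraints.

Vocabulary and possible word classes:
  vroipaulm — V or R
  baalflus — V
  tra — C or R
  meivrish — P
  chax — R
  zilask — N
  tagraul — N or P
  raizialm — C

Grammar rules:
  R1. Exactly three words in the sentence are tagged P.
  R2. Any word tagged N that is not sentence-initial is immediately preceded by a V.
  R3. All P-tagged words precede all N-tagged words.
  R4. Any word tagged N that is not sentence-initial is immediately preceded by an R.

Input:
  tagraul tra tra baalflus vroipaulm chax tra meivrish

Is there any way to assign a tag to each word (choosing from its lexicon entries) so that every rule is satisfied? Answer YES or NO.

Candidates per position — 1:tagraul {N,P}; 2:tra {C,R}; 3:tra {C,R}; 4:baalflus {V}; 5:vroipaulm {V,R}; 6:chax {R}; 7:tra {C,R}; 8:meivrish {P}.
Rule 1 cannot be satisfied by any choice of tags from the lexicon.
So there is no consistent tagging.

NO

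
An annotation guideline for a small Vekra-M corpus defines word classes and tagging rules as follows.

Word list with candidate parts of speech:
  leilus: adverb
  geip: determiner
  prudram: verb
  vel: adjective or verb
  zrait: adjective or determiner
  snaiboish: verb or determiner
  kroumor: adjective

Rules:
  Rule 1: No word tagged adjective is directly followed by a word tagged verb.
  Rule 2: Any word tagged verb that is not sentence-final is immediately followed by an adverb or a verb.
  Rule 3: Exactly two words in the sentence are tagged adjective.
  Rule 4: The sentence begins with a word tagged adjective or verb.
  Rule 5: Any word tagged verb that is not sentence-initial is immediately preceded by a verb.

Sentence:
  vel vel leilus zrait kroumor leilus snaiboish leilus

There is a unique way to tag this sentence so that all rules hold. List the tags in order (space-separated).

Candidates per position — 1:vel {adjective,verb}; 2:vel {adjective,verb}; 3:leilus {adverb}; 4:zrait {adjective,determiner}; 5:kroumor {adjective}; 6:leilus {adverb}; 7:snaiboish {verb,determiner}; 8:leilus {adverb}.
At position 7, choosing verb makes rule 5 impossible to satisfy; hence determiner.
The remaining ambiguous positions (1, 2, 4) are resolved jointly — only one combination satisfies every rule.
So the tagging must be: verb verb adverb adjective adjective adverb determiner adverb.
Rule-by-rule: rule 1 holds; rule 2 holds; rule 3 holds; rule 4 holds; rule 5 holds.

verb verb adverb adjective adjective adverb determiner adverb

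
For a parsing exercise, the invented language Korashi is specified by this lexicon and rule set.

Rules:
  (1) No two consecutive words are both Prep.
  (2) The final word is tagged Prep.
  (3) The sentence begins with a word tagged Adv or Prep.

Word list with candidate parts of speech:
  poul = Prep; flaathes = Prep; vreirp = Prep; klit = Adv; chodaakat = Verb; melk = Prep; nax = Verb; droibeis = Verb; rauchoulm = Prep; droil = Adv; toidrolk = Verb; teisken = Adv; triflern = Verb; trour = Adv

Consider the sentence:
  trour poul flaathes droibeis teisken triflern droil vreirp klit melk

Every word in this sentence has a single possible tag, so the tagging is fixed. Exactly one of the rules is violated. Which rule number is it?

Fixed tagging: Adv Prep Prep Verb Adv Verb Adv Prep Adv Prep.
Rule check: R1 violated, R2 holds, R3 holds.
Only rule 1 fails.

1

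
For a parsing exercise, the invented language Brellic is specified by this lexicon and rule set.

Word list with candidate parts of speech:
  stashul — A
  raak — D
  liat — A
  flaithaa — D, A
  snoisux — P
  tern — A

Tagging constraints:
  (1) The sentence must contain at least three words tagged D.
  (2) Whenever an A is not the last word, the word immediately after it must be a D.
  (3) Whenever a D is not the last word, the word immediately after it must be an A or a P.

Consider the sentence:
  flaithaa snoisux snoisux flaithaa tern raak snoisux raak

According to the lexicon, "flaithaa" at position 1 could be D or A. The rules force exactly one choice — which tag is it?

Candidates per position — 1:flaithaa {D,A}; 2:snoisux {P}; 3:snoisux {P}; 4:flaithaa {D,A}; 5:tern {A}; 6:raak {D}; 7:snoisux {P}; 8:raak {D}.
At position 1, choosing A makes rule 2 impossible to satisfy; hence D.
At position 4, choosing A makes rule 2 impossible to satisfy; hence D.
The unique satisfying tagging is: D P P D A D P D.
Rule-by-rule: rule 1 satisfied; rule 2 satisfied; rule 3 satisfied.

D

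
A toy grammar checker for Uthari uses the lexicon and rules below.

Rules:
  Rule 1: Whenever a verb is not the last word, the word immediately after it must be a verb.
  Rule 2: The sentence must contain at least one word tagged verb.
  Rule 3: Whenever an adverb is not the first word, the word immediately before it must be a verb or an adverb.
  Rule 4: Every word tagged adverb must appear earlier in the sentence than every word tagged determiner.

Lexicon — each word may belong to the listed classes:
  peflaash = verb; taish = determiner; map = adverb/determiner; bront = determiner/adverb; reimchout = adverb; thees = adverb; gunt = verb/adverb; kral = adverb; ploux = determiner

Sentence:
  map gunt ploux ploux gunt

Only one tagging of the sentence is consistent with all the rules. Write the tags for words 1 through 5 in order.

adverb adverb determiner determiner verb

Candidates per position — 1:map {adverb,determiner}; 2:gunt {verb,adverb}; 3:ploux {determiner}; 4:ploux {determiner}; 5:gunt {verb,adverb}.
Position 2: verb is ruled out by rule 1; that leaves adverb.
Position 5: adverb is ruled out by rule 2; that leaves verb.
Position 1: determiner is ruled out by rule 3; that leaves adverb.
The only consistent sequence is: adverb adverb determiner determiner verb.
Checking: rule 1 satisfied; rule 2 satisfied; rule 3 satisfied; rule 4 satisfied.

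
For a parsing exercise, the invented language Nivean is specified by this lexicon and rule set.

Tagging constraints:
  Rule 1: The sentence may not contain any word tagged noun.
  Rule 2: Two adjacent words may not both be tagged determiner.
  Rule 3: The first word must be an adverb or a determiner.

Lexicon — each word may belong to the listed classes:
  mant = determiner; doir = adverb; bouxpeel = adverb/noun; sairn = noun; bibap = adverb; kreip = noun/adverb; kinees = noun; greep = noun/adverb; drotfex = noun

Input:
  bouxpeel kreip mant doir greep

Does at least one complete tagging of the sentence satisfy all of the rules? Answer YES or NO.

Candidates per position — 1:bouxpeel {adverb,noun}; 2:kreip {noun,adverb}; 3:mant {determiner}; 4:doir {adverb}; 5:greep {noun,adverb}.
One satisfying assignment: adverb adverb determiner adverb adverb.
Rule-by-rule: rule 1 ✓; rule 2 ✓; rule 3 ✓.

YES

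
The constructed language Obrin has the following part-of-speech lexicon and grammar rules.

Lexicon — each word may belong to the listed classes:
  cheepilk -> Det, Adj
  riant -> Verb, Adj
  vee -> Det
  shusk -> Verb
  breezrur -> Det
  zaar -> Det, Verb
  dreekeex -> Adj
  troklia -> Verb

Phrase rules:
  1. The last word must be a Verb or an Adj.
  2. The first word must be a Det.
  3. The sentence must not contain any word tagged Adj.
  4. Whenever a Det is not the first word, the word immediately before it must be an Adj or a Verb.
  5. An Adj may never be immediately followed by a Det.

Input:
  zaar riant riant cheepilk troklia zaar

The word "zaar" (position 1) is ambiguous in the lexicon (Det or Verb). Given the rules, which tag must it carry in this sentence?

Candidates per position — 1:zaar {Det,Verb}; 2:riant {Verb,Adj}; 3:riant {Verb,Adj}; 4:cheepilk {Det,Adj}; 5:troklia {Verb}; 6:zaar {Det,Verb}.
If word 1 were Verb, no tagging could satisfy rule 2; so word 1 is Det.
If word 2 were Adj, no tagging could satisfy rule 3; so word 2 is Verb.
If word 3 were Adj, no tagging could satisfy rule 3; so word 3 is Verb.
If word 4 were Adj, no tagging could satisfy rule 3; so word 4 is Det.
If word 6 were Det, no tagging could satisfy rule 1; so word 6 is Verb.
The only consistent sequence is: Det Verb Verb Det Verb Verb.
Rule-by-rule: rule 1 ✓; rule 2 ✓; rule 3 ✓; rule 4 ✓; rule 5 ✓.

Det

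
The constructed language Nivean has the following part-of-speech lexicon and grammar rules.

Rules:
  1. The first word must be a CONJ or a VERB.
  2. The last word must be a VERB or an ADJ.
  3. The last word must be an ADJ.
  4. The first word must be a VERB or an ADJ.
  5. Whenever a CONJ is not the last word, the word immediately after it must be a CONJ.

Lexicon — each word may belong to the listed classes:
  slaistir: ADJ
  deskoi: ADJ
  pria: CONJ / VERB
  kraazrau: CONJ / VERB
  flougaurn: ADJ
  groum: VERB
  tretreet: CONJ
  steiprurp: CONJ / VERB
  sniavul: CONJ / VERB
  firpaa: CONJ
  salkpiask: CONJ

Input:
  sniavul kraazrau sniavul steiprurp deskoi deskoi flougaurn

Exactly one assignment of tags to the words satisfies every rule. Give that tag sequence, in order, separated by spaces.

VERB VERB VERB VERB ADJ ADJ ADJ

Candidates per position — 1:sniavul {CONJ,VERB}; 2:kraazrau {CONJ,VERB}; 3:sniavul {CONJ,VERB}; 4:steiprurp {CONJ,VERB}; 5:deskoi {ADJ}; 6:deskoi {ADJ}; 7:flougaurn {ADJ}.
If word 1 were CONJ, no tagging could satisfy rule 4; so word 1 is VERB.
If word 2 were CONJ, no tagging could satisfy rule 5; so word 2 is VERB.
If word 3 were CONJ, no tagging could satisfy rule 5; so word 3 is VERB.
If word 4 were CONJ, no tagging could satisfy rule 5; so word 4 is VERB.
The only consistent sequence is: VERB VERB VERB VERB ADJ ADJ ADJ.
Check: rule 1 satisfied; rule 2 satisfied; rule 3 satisfied; rule 4 satisfied; rule 5 satisfied.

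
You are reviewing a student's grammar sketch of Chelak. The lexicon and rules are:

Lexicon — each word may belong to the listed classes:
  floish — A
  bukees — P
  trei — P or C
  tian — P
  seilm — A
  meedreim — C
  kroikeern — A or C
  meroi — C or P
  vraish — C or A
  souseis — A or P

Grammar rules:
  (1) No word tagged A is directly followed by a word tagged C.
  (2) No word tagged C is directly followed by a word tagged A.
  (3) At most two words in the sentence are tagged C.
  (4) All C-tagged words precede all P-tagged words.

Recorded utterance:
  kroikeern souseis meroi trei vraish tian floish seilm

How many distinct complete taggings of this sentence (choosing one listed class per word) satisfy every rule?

Candidates per position — 1:kroikeern {A,C}; 2:souseis {A,P}; 3:meroi {C,P}; 4:trei {P,C}; 5:vraish {C,A}; 6:tian {P}; 7:floish {A}; 8:seilm {A}.
There are 32 candidate sequences in total.
The sequences that satisfy every rule: A A P P A P A A; A P P P A P A A; C P P P A P A A.
Count = 3.

3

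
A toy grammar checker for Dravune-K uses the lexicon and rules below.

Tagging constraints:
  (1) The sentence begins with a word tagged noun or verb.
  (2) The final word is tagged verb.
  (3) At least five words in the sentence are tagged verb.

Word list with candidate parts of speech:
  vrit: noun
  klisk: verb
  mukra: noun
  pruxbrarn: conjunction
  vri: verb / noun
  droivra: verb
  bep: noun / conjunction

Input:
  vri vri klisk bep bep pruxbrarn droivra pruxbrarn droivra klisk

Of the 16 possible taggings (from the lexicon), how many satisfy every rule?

Candidates per position — 1:vri {verb,noun}; 2:vri {verb,noun}; 3:klisk {verb}; 4:bep {noun,conjunction}; 5:bep {noun,conjunction}; 6:pruxbrarn {conjunction}; 7:droivra {verb}; 8:pruxbrarn {conjunction}; 9:droivra {verb}; 10:klisk {verb}.
There are 16 candidate sequences in total.
Checking each against the rules leaves 12 sequences.
Count = 12.

12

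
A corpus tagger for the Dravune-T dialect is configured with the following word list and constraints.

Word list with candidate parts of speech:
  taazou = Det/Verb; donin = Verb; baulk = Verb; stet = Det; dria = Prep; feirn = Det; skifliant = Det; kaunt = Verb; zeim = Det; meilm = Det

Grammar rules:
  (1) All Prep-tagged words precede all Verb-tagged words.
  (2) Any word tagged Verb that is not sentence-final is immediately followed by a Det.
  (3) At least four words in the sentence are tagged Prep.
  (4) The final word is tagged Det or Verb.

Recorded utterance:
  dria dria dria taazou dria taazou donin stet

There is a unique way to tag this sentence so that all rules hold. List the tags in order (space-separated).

Candidates per position — 1:dria {Prep}; 2:dria {Prep}; 3:dria {Prep}; 4:taazou {Det,Verb}; 5:dria {Prep}; 6:taazou {Det,Verb}; 7:donin {Verb}; 8:stet {Det}.
Word 4 cannot be Verb — rule 1 would then fail for every completion. It is Det.
Word 6 cannot be Verb — rule 2 would then fail for every completion. It is Det.
That leaves exactly one tagging: Prep Prep Prep Det Prep Det Verb Det.
Checking: rule 1 ✓; rule 2 ✓; rule 3 ✓; rule 4 ✓.

Prep Prep Prep Det Prep Det Verb Det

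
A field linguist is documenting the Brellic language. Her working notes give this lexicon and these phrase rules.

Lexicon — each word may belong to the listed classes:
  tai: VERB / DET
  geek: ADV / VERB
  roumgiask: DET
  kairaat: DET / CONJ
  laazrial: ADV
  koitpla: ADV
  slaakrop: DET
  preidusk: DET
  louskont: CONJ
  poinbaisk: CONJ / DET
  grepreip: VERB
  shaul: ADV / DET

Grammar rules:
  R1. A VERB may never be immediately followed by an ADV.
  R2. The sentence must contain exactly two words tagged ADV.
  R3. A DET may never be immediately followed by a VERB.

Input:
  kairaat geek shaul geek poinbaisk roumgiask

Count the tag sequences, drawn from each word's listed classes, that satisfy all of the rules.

Candidates per position — 1:kairaat {DET,CONJ}; 2:geek {ADV,VERB}; 3:shaul {ADV,DET}; 4:geek {ADV,VERB}; 5:poinbaisk {CONJ,DET}; 6:roumgiask {DET}.
There are 32 candidate sequences in total.
Checking each against the rules leaves 8 sequences.
Count = 8.

8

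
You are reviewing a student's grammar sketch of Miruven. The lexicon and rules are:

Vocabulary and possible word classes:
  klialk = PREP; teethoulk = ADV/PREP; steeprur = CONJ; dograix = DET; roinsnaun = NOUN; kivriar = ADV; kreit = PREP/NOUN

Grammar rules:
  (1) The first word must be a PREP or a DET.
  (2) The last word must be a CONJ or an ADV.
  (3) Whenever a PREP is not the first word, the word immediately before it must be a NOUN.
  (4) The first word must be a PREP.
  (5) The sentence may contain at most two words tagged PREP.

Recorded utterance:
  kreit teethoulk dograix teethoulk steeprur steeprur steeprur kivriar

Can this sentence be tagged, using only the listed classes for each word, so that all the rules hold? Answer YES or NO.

YES

Candidates per position — 1:kreit {PREP,NOUN}; 2:teethoulk {ADV,PREP}; 3:dograix {DET}; 4:teethoulk {ADV,PREP}; 5:steeprur {CONJ}; 6:steeprur {CONJ}; 7:steeprur {CONJ}; 8:kivriar {ADV}.
One satisfying assignment: PREP ADV DET ADV CONJ CONJ CONJ ADV.
Rule-by-rule: rule 1 satisfied; rule 2 satisfied; rule 3 satisfied; rule 4 satisfied; rule 5 satisfied.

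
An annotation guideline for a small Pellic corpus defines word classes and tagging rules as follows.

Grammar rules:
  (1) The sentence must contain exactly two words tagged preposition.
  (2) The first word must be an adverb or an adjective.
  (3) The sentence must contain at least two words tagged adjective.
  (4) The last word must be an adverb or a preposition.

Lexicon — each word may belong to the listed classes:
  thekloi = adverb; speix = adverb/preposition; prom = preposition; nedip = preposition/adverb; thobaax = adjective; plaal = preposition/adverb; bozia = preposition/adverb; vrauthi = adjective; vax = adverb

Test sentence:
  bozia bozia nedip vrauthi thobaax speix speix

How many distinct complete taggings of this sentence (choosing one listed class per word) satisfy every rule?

6

Candidates per position — 1:bozia {preposition,adverb}; 2:bozia {preposition,adverb}; 3:nedip {preposition,adverb}; 4:vrauthi {adjective}; 5:thobaax {adjective}; 6:speix {adverb,preposition}; 7:speix {adverb,preposition}.
There are 32 candidate sequences in total.
Checking each against the rules leaves 6 sequences.
Count = 6.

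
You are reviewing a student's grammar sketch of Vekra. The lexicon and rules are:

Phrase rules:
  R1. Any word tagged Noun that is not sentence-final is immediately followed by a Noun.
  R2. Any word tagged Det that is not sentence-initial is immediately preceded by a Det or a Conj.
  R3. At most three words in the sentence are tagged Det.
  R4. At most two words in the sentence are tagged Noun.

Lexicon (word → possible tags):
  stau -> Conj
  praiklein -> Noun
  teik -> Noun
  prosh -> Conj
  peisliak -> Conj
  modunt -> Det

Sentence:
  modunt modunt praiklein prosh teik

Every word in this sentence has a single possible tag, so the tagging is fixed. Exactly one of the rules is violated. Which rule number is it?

1

Fixed tagging: Det Det Noun Conj Noun.
Applying the rules: R1 violated, R2 holds, R3 holds, R4 holds.
Only rule 1 fails.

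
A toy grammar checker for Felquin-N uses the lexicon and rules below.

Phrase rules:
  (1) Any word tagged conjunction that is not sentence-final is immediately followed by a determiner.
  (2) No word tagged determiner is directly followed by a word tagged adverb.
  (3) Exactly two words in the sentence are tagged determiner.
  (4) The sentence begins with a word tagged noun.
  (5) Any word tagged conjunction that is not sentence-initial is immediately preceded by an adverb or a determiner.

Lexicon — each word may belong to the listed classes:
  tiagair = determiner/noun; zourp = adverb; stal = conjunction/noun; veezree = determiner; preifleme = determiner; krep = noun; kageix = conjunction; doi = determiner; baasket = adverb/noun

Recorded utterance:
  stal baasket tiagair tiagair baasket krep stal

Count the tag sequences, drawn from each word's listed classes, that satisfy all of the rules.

2

Candidates per position — 1:stal {conjunction,noun}; 2:baasket {adverb,noun}; 3:tiagair {determiner,noun}; 4:tiagair {determiner,noun}; 5:baasket {adverb,noun}; 6:krep {noun}; 7:stal {conjunction,noun}.
There are 64 candidate sequences in total.
The sequences that satisfy every rule: noun adverb determiner determiner noun noun noun; noun noun determiner determiner noun noun noun.
Count = 2.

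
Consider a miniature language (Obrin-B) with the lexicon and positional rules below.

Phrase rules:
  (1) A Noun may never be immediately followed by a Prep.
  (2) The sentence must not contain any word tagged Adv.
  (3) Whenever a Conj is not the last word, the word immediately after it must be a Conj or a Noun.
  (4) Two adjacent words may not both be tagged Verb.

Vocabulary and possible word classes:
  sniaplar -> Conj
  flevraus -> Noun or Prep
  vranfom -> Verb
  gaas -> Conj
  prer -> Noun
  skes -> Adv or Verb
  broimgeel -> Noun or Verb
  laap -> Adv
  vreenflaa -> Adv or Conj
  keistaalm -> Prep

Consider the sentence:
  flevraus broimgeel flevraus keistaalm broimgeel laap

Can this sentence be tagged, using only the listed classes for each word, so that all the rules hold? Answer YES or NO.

Candidates per position — 1:flevraus {Noun,Prep}; 2:broimgeel {Noun,Verb}; 3:flevraus {Noun,Prep}; 4:keistaalm {Prep}; 5:broimgeel {Noun,Verb}; 6:laap {Adv}.
Rule 2 cannot be satisfied by any choice of tags from the lexicon.
So there is no consistent tagging.

NO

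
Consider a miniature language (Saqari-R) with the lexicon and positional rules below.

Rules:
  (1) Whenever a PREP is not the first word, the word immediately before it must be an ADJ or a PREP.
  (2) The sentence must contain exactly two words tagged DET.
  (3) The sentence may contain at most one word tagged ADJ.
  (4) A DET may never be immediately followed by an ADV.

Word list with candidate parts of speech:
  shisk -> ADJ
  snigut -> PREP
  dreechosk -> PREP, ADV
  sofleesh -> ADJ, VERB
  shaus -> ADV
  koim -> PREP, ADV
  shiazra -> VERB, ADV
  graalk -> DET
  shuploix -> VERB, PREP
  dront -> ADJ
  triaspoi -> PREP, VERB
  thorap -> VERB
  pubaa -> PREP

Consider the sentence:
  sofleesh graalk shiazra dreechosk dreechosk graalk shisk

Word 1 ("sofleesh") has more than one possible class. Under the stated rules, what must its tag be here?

Candidates per position — 1:sofleesh {ADJ,VERB}; 2:graalk {DET}; 3:shiazra {VERB,ADV}; 4:dreechosk {PREP,ADV}; 5:dreechosk {PREP,ADV}; 6:graalk {DET}; 7:shisk {ADJ}.
At position 1, choosing ADJ makes rule 3 impossible to satisfy; hence VERB.
At position 3, choosing ADV makes rule 4 impossible to satisfy; hence VERB.
At position 4, choosing PREP makes rule 1 impossible to satisfy; hence ADV.
At position 5, choosing PREP makes rule 1 impossible to satisfy; hence ADV.
The unique satisfying tagging is: VERB DET VERB ADV ADV DET ADJ.
Check: rule 1 satisfied; rule 2 satisfied; rule 3 satisfied; rule 4 satisfied.

VERB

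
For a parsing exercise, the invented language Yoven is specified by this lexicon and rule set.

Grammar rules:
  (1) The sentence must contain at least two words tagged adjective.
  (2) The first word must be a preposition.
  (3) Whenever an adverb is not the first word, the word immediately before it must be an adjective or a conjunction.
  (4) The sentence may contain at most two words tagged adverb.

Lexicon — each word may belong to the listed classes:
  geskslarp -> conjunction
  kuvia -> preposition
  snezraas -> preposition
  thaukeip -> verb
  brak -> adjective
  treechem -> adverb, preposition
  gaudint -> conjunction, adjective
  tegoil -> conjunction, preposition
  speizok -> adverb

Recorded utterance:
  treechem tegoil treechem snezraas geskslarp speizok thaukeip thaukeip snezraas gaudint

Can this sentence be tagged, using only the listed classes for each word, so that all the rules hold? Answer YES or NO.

Candidates per position — 1:treechem {adverb,preposition}; 2:tegoil {conjunction,preposition}; 3:treechem {adverb,preposition}; 4:snezraas {preposition}; 5:geskslarp {conjunction}; 6:speizok {adverb}; 7:thaukeip {verb}; 8:thaukeip {verb}; 9:snezraas {preposition}; 10:gaudint {conjunction,adjective}.
Rule 1 cannot be satisfied by any choice of tags from the lexicon.
So there is no consistent tagging.

NO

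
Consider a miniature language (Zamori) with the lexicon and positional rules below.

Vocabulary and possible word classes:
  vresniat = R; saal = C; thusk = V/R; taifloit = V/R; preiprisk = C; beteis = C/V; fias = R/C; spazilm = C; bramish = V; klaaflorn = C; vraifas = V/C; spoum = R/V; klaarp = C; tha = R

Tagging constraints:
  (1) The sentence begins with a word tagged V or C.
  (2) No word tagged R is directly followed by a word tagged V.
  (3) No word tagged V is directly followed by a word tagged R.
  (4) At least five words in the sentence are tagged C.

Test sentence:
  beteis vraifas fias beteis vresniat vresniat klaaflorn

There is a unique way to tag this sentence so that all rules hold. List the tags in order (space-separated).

Candidates per position — 1:beteis {C,V}; 2:vraifas {V,C}; 3:fias {R,C}; 4:beteis {C,V}; 5:vresniat {R}; 6:vresniat {R}; 7:klaaflorn {C}.
If word 1 were V, no tagging could satisfy rule 4; so word 1 is C.
If word 2 were V, no tagging could satisfy rule 4; so word 2 is C.
If word 3 were R, no tagging could satisfy rule 4; so word 3 is C.
If word 4 were V, no tagging could satisfy rule 3; so word 4 is C.
So the tagging must be: C C C C R R C.
Verifying each rule — rule 1 holds; rule 2 holds; rule 3 holds; rule 4 holds.

C C C C R R C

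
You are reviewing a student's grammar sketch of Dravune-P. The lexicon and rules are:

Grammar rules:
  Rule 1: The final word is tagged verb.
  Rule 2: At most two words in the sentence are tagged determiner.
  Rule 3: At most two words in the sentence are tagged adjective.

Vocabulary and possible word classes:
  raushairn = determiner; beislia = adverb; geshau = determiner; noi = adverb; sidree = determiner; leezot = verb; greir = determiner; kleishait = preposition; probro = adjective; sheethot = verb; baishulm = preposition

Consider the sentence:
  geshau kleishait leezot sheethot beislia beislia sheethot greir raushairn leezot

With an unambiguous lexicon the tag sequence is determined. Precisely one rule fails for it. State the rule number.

2

Fixed tagging: determiner preposition verb verb adverb adverb verb determiner determiner verb.
Applying the rules: R1 ✓, R2 ✗, R3 ✓.
Only rule 2 fails.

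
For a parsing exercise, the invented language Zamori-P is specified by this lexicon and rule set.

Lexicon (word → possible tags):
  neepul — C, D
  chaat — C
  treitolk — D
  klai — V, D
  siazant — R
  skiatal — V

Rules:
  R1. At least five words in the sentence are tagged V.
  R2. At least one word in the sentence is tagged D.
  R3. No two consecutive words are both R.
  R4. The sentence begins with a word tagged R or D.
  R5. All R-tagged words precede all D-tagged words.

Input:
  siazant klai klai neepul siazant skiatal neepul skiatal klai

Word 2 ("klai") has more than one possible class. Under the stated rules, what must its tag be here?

V

Candidates per position — 1:siazant {R}; 2:klai {V,D}; 3:klai {V,D}; 4:neepul {C,D}; 5:siazant {R}; 6:skiatal {V}; 7:neepul {C,D}; 8:skiatal {V}; 9:klai {V,D}.
At position 2, choosing D makes rule 1 impossible to satisfy; hence V.
At position 3, choosing D makes rule 1 impossible to satisfy; hence V.
At position 4, choosing D makes rule 5 impossible to satisfy; hence C.
At position 9, choosing D makes rule 1 impossible to satisfy; hence V.
At position 7, choosing C makes rule 2 impossible to satisfy; hence D.
The unique satisfying tagging is: R V V C R V D V V.
Check: rule 1 ok; rule 2 ok; rule 3 ok; rule 4 ok; rule 5 ok.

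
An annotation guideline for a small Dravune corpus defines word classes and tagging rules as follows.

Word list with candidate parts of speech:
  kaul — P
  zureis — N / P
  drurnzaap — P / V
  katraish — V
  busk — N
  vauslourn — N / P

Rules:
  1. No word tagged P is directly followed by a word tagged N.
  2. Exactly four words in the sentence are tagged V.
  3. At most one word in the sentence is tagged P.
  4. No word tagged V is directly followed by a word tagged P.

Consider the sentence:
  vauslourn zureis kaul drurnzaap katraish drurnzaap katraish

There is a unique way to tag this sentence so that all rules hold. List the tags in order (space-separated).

N N P V V V V

Candidates per position — 1:vauslourn {N,P}; 2:zureis {N,P}; 3:kaul {P}; 4:drurnzaap {P,V}; 5:katraish {V}; 6:drurnzaap {P,V}; 7:katraish {V}.
Position 1: tagging it P would leave rule 3 unsatisfiable, so it must be N.
Position 2: tagging it P would leave rule 3 unsatisfiable, so it must be N.
Position 4: tagging it P would leave rule 2 unsatisfiable, so it must be V.
Position 6: tagging it P would leave rule 2 unsatisfiable, so it must be V.
That leaves exactly one tagging: N N P V V V V.
Checking: rule 1 satisfied; rule 2 satisfied; rule 3 satisfied; rule 4 satisfied.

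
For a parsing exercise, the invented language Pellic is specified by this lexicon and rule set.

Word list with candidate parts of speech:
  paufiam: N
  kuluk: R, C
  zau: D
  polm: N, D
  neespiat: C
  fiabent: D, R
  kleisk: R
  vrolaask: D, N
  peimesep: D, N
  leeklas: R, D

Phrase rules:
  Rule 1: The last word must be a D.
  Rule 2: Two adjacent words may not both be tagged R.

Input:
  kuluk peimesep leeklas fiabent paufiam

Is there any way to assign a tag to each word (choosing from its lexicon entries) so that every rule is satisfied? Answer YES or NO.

NO

Candidates per position — 1:kuluk {R,C}; 2:peimesep {D,N}; 3:leeklas {R,D}; 4:fiabent {D,R}; 5:paufiam {N}.
Rule 1 cannot be satisfied by any choice of tags from the lexicon.
So there is no consistent tagging.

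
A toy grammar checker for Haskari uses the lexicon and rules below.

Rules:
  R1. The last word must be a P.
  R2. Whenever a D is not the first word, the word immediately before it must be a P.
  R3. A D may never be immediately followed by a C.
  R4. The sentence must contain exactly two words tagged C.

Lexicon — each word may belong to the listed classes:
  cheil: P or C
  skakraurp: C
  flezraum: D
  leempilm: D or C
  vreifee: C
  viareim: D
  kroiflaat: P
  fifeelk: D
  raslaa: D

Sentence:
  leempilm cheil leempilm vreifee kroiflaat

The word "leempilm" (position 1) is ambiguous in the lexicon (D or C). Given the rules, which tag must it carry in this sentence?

Candidates per position — 1:leempilm {D,C}; 2:cheil {P,C}; 3:leempilm {D,C}; 4:vreifee {C}; 5:kroiflaat {P}.
If word 3 were D, no tagging could satisfy rule 3; so word 3 is C.
If word 1 were C, no tagging could satisfy rule 4; so word 1 is D.
If word 2 were C, no tagging could satisfy rule 3; so word 2 is P.
The only consistent sequence is: D P C C P.
Rule-by-rule: rule 1 holds; rule 2 holds; rule 3 holds; rule 4 holds.

D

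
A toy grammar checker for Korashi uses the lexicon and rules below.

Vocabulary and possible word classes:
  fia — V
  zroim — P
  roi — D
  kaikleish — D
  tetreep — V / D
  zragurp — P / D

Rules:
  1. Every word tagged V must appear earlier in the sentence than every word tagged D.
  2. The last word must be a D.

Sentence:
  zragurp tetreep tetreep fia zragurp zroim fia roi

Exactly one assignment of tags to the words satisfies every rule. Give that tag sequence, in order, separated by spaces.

P V V V P P V D

Candidates per position — 1:zragurp {P,D}; 2:tetreep {V,D}; 3:tetreep {V,D}; 4:fia {V}; 5:zragurp {P,D}; 6:zroim {P}; 7:fia {V}; 8:roi {D}.
If word 1 were D, no tagging could satisfy rule 1; so word 1 is P.
If word 2 were D, no tagging could satisfy rule 1; so word 2 is V.
If word 3 were D, no tagging could satisfy rule 1; so word 3 is V.
If word 5 were D, no tagging could satisfy rule 1; so word 5 is P.
That leaves exactly one tagging: P V V V P P V D.
Checking: rule 1 holds; rule 2 holds.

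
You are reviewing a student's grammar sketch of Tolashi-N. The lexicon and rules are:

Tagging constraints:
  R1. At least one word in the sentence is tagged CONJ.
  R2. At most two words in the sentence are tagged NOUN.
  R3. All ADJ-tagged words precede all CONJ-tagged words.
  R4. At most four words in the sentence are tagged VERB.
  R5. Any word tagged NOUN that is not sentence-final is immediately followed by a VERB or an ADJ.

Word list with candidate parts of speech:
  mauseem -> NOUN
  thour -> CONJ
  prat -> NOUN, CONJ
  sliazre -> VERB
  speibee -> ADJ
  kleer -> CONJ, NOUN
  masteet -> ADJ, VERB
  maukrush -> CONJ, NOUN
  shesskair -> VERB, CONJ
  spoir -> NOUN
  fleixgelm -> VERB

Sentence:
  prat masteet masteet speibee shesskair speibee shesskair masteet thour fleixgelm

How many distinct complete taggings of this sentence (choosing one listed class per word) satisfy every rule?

Candidates per position — 1:prat {NOUN,CONJ}; 2:masteet {ADJ,VERB}; 3:masteet {ADJ,VERB}; 4:speibee {ADJ}; 5:shesskair {VERB,CONJ}; 6:speibee {ADJ}; 7:shesskair {VERB,CONJ}; 8:masteet {ADJ,VERB}; 9:thour {CONJ}; 10:fleixgelm {VERB}.
There are 64 candidate sequences in total.
Checking each against the rules leaves 7 sequences.
Count = 7.

7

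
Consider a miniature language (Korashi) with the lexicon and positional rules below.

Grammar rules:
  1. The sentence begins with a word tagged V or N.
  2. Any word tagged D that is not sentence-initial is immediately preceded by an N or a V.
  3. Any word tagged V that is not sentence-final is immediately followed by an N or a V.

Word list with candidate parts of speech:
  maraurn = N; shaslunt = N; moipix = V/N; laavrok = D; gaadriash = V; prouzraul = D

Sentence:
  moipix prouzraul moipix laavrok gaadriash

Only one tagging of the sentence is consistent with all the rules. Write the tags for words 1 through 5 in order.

N D N D V

Candidates per position — 1:moipix {V,N}; 2:prouzraul {D}; 3:moipix {V,N}; 4:laavrok {D}; 5:gaadriash {V}.
Word 1 cannot be V — rule 3 would then fail for every completion. It is N.
Word 3 cannot be V — rule 3 would then fail for every completion. It is N.
The only consistent sequence is: N D N D V.
Check: rule 1 holds; rule 2 holds; rule 3 holds.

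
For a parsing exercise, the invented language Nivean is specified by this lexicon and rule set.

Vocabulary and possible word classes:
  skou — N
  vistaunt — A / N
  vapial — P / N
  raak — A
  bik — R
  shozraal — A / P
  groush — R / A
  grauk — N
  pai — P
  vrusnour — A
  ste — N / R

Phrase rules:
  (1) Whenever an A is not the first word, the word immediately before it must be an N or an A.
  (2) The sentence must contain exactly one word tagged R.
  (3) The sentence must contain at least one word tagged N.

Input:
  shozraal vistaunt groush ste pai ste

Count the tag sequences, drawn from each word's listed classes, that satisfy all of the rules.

9

Candidates per position — 1:shozraal {A,P}; 2:vistaunt {A,N}; 3:groush {R,A}; 4:ste {N,R}; 5:pai {P}; 6:ste {N,R}.
There are 32 candidate sequences in total.
Checking each against the rules leaves 9 sequences.
Count = 9.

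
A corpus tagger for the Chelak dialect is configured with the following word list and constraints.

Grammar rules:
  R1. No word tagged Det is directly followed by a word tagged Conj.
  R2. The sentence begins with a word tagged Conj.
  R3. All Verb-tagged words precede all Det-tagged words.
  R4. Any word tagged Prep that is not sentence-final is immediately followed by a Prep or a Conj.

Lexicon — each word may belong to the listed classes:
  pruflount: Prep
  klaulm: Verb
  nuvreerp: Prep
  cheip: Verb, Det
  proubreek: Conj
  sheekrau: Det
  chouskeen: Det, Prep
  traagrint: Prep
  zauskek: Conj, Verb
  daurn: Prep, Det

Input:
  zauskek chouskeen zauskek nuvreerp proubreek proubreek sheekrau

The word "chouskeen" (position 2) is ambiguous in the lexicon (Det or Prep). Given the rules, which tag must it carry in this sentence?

Prep

Candidates per position — 1:zauskek {Conj,Verb}; 2:chouskeen {Det,Prep}; 3:zauskek {Conj,Verb}; 4:nuvreerp {Prep}; 5:proubreek {Conj}; 6:proubreek {Conj}; 7:sheekrau {Det}.
Position 1: tagging it Verb would leave rule 2 unsatisfiable, so it must be Conj.
Position 2: the remaining choice is settled jointly with positions 3 — only Prep at position 2 is part of a tagging that satisfies every rule.
That leaves exactly one tagging: Conj Prep Conj Prep Conj Conj Det.
Rule-by-rule: rule 1 ✓; rule 2 ✓; rule 3 ✓; rule 4 ✓.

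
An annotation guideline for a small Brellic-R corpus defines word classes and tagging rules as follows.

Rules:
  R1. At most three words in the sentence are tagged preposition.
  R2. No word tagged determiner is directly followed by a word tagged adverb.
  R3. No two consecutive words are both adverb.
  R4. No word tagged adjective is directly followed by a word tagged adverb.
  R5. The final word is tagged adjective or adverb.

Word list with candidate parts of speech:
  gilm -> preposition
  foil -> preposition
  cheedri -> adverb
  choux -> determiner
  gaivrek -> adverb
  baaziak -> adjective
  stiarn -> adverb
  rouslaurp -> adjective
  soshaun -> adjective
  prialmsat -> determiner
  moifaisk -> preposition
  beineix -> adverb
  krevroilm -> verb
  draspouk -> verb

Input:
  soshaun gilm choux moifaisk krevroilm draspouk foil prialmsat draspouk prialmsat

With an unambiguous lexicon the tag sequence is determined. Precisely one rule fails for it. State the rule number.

5

Fixed tagging: adjective preposition determiner preposition verb verb preposition determiner verb determiner.
Rule check: R1 ✓, R2 ✓, R3 ✓, R4 ✓, R5 ✗.
Only rule 5 fails.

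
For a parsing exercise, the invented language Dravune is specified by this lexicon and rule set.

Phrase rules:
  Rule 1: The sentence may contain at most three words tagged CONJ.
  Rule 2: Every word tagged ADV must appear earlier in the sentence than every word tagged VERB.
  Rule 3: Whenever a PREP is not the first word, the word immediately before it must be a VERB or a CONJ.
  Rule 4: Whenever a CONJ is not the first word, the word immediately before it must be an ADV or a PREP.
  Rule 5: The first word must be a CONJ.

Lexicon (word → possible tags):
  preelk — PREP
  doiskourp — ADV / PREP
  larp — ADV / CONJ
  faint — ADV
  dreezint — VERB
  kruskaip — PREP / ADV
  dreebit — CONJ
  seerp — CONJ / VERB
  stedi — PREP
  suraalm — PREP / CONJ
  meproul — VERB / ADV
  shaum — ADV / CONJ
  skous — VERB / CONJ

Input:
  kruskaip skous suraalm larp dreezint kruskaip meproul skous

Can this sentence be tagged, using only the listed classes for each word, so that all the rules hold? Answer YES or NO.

Candidates per position — 1:kruskaip {PREP,ADV}; 2:skous {VERB,CONJ}; 3:suraalm {PREP,CONJ}; 4:larp {ADV,CONJ}; 5:dreezint {VERB}; 6:kruskaip {PREP,ADV}; 7:meproul {VERB,ADV}; 8:skous {VERB,CONJ}.
Rule 5 cannot be satisfied by any choice of tags from the lexicon.
So there is no consistent tagging.

NO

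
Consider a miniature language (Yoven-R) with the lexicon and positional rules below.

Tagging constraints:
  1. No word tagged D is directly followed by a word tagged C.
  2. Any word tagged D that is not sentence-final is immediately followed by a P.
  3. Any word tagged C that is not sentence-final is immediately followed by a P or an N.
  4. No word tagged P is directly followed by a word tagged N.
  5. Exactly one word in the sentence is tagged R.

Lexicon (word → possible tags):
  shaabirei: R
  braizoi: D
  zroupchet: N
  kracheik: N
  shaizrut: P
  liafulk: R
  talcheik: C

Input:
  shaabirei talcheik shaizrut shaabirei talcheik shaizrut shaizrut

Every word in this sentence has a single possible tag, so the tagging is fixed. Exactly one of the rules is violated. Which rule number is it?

Fixed tagging: R C P R C P P.
Checking each rule: R1 ✓, R2 ✓, R3 ✓, R4 ✓, R5 ✗.
Only rule 5 fails.

5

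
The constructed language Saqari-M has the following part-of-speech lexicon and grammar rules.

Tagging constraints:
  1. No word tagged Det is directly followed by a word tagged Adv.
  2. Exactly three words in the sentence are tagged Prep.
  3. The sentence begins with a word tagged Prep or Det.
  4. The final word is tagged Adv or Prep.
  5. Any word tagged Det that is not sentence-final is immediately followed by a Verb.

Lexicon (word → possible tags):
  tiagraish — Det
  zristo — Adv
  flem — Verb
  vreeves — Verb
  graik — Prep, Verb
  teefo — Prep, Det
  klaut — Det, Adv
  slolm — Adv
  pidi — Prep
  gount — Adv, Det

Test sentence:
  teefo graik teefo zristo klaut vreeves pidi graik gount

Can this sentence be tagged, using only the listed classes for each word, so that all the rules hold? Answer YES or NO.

YES

Candidates per position — 1:teefo {Prep,Det}; 2:graik {Prep,Verb}; 3:teefo {Prep,Det}; 4:zristo {Adv}; 5:klaut {Det,Adv}; 6:vreeves {Verb}; 7:pidi {Prep}; 8:graik {Prep,Verb}; 9:gount {Adv,Det}.
One satisfying assignment: Prep Verb Prep Adv Det Verb Prep Verb Adv.
Rule-by-rule: rule 1 ✓; rule 2 ✓; rule 3 ✓; rule 4 ✓; rule 5 ✓.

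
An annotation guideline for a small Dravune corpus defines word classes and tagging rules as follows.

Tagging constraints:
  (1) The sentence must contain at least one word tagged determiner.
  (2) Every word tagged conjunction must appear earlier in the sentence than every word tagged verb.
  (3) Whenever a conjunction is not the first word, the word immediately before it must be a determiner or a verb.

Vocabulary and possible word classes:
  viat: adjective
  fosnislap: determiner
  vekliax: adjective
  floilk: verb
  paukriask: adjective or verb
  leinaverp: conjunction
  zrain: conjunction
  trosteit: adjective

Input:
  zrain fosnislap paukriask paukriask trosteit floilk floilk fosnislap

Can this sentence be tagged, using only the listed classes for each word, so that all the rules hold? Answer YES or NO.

YES

Candidates per position — 1:zrain {conjunction}; 2:fosnislap {determiner}; 3:paukriask {adjective,verb}; 4:paukriask {adjective,verb}; 5:trosteit {adjective}; 6:floilk {verb}; 7:floilk {verb}; 8:fosnislap {determiner}.
One satisfying assignment: conjunction determiner verb adjective adjective verb verb determiner.
Rule-by-rule: rule 1 ✓; rule 2 ✓; rule 3 ✓.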